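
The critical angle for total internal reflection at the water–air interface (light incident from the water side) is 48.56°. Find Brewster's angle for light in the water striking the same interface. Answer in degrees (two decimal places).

n₂/n₁ = sin θ_c = sin 48.56° = 0.7496.
tan θ_B equals the same ratio, so θ_B = arctan(0.7496) = 36.86°.

θ_B ≈ 36.86°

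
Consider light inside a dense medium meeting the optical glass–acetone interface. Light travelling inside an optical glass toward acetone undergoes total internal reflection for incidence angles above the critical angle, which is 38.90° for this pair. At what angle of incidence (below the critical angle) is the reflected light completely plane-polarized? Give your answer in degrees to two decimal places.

θ_B ≈ 32.13°

sin θ_c = n₂/n₁, so n₂/n₁ = sin 38.90° = 0.6280.
Brewster: tan θ_B = n₂/n₁ = 0.6280.
θ_B = arctan(0.6280) = 32.13°.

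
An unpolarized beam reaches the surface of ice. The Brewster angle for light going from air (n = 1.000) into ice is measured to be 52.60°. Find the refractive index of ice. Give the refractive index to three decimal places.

n ≈ 1.308

At the Brewster angle, tan θ_B = n₂/n₁ with n₁ on the incident side (air) and n₂ on the transmitted side (ice).
n₂ = n₁ tan θ_B = 1.000 × tan 52.60° = 1.308.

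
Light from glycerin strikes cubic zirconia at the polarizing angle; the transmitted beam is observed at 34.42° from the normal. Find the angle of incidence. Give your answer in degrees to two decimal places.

θ_B ≈ 55.58°

Brewster's condition makes the reflected and refracted beams perpendicular: θ_B + θ_t = 90°.
So θ_B = 90° − θ_t = 90° − 34.42° = 55.58°.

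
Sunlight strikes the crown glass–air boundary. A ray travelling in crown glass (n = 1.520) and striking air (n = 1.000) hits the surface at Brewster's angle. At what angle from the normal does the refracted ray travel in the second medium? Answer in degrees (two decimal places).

θ_t ≈ 56.66°

θ_B = arctan(n₂/n₁) = arctan(1.000/1.520) = 33.34°.
The refracted ray is perpendicular to the reflected ray, so θ_t = 90° − θ_B = 56.66°.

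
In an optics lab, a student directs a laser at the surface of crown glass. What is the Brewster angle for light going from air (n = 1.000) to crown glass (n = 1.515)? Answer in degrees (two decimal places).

The reflected p-component vanishes when tan θ_B = n₂/n₁.
Brewster's condition: tan θ_B = n₂/n₁ = 1.515/1.000 = 1.5150.
So θ_B = arctan 1.5150 = 56.57°.

θ_B ≈ 56.57°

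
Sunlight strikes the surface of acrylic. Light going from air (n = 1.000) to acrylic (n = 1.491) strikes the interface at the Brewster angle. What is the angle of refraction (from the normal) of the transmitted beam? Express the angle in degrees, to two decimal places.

θ_B = arctan(n₂/n₁) = arctan(1.491/1.000) = 56.15°.
The refracted ray is perpendicular to the reflected ray, so θ_t = 90° − θ_B = 33.85°.

θ_t ≈ 33.85°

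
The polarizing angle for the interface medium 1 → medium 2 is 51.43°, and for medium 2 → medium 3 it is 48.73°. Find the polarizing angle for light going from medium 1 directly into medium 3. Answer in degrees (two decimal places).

θ_B ≈ 55.01°

Each Brewster angle gives a ratio: n₂/n₁ = tan 51.43° = 1.2540, n₃/n₂ = tan 48.73° = 1.1395.
So n₃/n₁ = (n₂/n₁)(n₃/n₂) = 1.2540 × 1.1395 = 1.4289.
θ_B(1→3) = arctan(1.4289) = 55.01°.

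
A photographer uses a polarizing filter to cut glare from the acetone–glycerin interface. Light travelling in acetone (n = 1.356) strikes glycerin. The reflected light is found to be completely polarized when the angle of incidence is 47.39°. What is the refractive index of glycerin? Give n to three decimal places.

Brewster's law: tan θ_B = n₂/n₁ (light incident in acetone, refracted into glycerin).
n₂ = n₁ tan θ_B = 1.356 × tan 47.39° = 1.474.

n ≈ 1.474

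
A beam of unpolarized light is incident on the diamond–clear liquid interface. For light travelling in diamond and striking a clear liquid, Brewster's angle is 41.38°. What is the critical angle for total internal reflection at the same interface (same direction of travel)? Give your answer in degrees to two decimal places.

From Brewster, n₂/n₁ = tan θ_B = tan 41.38° = 0.8810.
Then sin θ_c = n₂/n₁ = 0.8810, so θ_c = arcsin 0.8810 = 61.76°.

θ_c ≈ 61.76°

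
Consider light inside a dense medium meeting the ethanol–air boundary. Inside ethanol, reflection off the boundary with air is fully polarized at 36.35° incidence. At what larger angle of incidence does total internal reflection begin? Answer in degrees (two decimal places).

tan θ_B = n₂/n₁ = tan 36.35° = 0.7359.
Total internal reflection: sin θ_c = n₂/n₁ = 0.7359.
θ_c = arcsin(0.7359) = 47.38°.

θ_c ≈ 47.38°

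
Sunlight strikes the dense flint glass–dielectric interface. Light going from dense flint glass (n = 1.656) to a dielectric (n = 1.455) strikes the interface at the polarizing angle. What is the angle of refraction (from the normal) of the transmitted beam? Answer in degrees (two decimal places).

θ_t ≈ 48.70°

tan θ_B = n₂/n₁ = 1.455/1.656 = 0.8786, so θ_B = 41.30°.
The refracted ray is perpendicular to the reflected ray, so θ_t = 90° − θ_B = 48.70°.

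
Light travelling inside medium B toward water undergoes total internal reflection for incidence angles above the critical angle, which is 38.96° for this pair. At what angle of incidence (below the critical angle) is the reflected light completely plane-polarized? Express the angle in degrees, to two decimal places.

At the critical angle sin θ_c = n₂/n₁, giving n₂/n₁ = sin 38.96° = 0.6288.
Then tan θ_B = n₂/n₁ = 0.6288, so θ_B = arctan 0.6288 = 32.16°.

θ_B ≈ 32.16°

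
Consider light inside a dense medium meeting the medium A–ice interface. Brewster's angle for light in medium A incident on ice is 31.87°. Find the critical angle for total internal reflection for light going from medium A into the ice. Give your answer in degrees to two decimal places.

θ_c ≈ 38.44°

tan θ_B = n₂/n₁ = tan 31.87° = 0.6217.
Total internal reflection: sin θ_c = n₂/n₁ = 0.6217.
θ_c = arcsin(0.6217) = 38.44°.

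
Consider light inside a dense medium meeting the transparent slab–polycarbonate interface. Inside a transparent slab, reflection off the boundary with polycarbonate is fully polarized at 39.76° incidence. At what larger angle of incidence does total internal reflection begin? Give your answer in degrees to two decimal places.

θ_c ≈ 56.30°

n₂/n₁ = tan 39.76° = 0.8320; the critical angle satisfies sin θ_c = n₂/n₁.
θ_c = arcsin(0.8320) = 56.30°.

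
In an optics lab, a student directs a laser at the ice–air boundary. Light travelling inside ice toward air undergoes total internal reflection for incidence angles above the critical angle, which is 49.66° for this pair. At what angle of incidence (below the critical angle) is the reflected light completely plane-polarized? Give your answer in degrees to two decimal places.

At the critical angle sin θ_c = n₂/n₁, giving n₂/n₁ = sin 49.66° = 0.7622.
Then tan θ_B = n₂/n₁ = 0.7622, so θ_B = arctan 0.7622 = 37.32°.

θ_B ≈ 37.32°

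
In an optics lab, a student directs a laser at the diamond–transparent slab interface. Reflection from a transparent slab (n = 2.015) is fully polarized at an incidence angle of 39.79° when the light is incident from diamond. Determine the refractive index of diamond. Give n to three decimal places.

Brewster's law: tan θ_B = n₂/n₁ (light incident in diamond, refracted into a transparent slab).
n₁ = n₂ / tan θ_B = 2.015 / tan 39.79° = 2.419.

n ≈ 2.419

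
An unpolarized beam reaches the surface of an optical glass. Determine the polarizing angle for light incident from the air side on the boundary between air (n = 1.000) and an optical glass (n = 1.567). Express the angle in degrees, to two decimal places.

tan θ_B = n₂/n₁ = 1.567/1.000 = 1.5670. Taking the arctangent, θ_B = 57.46°.

θ_B ≈ 57.46°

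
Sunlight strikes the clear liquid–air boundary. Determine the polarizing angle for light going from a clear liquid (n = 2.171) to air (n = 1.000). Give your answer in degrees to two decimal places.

θ_B ≈ 24.73°

Brewster's condition: tan θ_B = n₂/n₁ = 1.000/2.171 = 0.4606.
So θ_B = arctan 0.4606 = 24.73°.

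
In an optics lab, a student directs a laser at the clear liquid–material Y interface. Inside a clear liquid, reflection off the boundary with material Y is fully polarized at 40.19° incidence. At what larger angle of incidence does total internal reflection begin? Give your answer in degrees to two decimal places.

θ_c ≈ 57.65°

n₂/n₁ = tan 40.19° = 0.8448; the critical angle satisfies sin θ_c = n₂/n₁.
θ_c = arcsin(0.8448) = 57.65°.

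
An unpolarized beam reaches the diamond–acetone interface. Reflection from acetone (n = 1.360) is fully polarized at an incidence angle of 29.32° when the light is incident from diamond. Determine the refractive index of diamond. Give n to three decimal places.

n ≈ 2.422

Full polarization of the reflected beam means tan θ_B = n₂/n₁, where n₁ is the incident medium (diamond).
n₁ = n₂ / tan θ_B = 1.360 / tan 29.32° = 2.422.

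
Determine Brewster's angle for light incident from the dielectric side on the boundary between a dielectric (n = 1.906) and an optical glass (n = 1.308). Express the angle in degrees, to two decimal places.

At Brewster's angle the reflected and refracted rays are perpendicular, which with Snell's law gives tan θ_B = n₂/n₁.
Brewster's condition: tan θ_B = n₂/n₁ = 1.308/1.906 = 0.6863. Taking the arctangent, θ_B = 34.46°.

θ_B ≈ 34.46°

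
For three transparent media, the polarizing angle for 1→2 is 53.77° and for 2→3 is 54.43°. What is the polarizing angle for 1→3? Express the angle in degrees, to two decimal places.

Each Brewster angle gives a ratio: n₂/n₁ = tan 53.77° = 1.3648, n₃/n₂ = tan 54.43° = 1.3983.
n₃/n₁ = 1.9085. Then tan θ_B(1→3) = n₃/n₁, so θ_B(1→3) = arctan(1.9085) = 62.35°.

θ_B ≈ 62.35°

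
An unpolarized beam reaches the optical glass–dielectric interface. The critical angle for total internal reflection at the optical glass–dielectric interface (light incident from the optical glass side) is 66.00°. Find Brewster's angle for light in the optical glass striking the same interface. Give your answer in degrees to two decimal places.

sin θ_c = n₂/n₁, so n₂/n₁ = sin 66.00° = 0.9135.
Brewster: tan θ_B = n₂/n₁ = 0.9135.
θ_B = arctan(0.9135) = 42.41°.

θ_B ≈ 42.41°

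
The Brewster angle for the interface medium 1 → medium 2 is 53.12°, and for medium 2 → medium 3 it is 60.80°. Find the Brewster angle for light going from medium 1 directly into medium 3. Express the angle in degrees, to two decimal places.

θ_B ≈ 67.25°

Each Brewster angle gives a ratio: n₂/n₁ = tan 53.12° = 1.3328, n₃/n₂ = tan 60.80° = 1.7893.
So n₃/n₁ = (n₂/n₁)(n₃/n₂) = 1.3328 × 1.7893 = 2.3848.
θ_B(1→3) = arctan(2.3848) = 67.25°.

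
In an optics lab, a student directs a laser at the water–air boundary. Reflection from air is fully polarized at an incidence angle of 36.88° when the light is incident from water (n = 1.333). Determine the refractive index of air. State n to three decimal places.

n ≈ 1.000

Full polarization of the reflected beam means tan θ_B = n₂/n₁, where n₁ is the incident medium (water).
n₂ = n₁ tan θ_B = 1.333 × tan 36.88° = 1.000.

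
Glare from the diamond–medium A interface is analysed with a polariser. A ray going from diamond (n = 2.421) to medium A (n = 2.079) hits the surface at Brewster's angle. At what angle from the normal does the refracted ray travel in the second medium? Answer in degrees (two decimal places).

First find Brewster's angle: tan θ_B = 2.079/2.421 = 0.8587, giving θ_B = 40.65°.
Since θ_B + θ_t = 90° at Brewster incidence, θ_t = 90° − 40.65° = 49.35°.

θ_t ≈ 49.35°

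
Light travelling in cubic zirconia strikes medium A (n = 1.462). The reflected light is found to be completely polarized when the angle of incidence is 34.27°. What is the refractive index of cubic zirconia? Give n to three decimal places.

n ≈ 2.146

Brewster's law: tan θ_B = n₂/n₁ (light incident in cubic zirconia, refracted into medium A).
n₁ = n₂ / tan θ_B = 1.462 / tan 34.27° = 2.146.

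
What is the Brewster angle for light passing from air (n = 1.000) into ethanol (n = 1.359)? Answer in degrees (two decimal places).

θ_B ≈ 53.65°

Here n₂/n₁ = 1.359/1.000 = 1.3590, and Brewster's law gives tan θ_B = n₂/n₁.
So θ_B = arctan 1.3590 = 53.65°.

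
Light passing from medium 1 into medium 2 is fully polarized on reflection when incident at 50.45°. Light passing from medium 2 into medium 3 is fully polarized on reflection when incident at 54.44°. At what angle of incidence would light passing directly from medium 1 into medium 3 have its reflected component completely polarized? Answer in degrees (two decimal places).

tan θ_B(1→2) = n₂/n₁ = tan 50.45° = 1.2109.
tan θ_B(2→3) = n₃/n₂ = tan 54.44° = 1.3988.
So n₃/n₁ = (n₂/n₁)(n₃/n₂) = 1.2109 × 1.3988 = 1.6939.
θ_B(1→3) = arctan(1.6939) = 59.44°.

θ_B ≈ 59.44°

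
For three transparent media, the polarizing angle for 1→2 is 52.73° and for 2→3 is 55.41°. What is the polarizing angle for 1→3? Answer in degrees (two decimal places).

tan θ_B(1→2) = n₂/n₁ = tan 52.73° = 1.3141.
tan θ_B(2→3) = n₃/n₂ = tan 55.41° = 1.4501.
So n₃/n₁ = (n₂/n₁)(n₃/n₂) = 1.3141 × 1.4501 = 1.9056.
θ_B(1→3) = arctan(1.9056) = 62.31°.

θ_B ≈ 62.31°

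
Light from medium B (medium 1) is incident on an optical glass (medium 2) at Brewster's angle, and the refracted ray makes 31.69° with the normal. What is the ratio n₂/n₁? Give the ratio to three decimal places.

n₂/n₁ ≈ 1.620

θ_B + θ_t = 90°, so θ_B = 90° − 31.69° = 58.31°.
Then n₂/n₁ = tan θ_B = tan 58.31° = 1.620.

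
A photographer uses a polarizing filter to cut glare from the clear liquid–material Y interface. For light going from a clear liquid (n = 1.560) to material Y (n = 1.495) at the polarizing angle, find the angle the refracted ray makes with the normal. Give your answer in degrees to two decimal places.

First find Brewster's angle: tan θ_B = 1.495/1.560 = 0.9583, giving θ_B = 43.78°.
At Brewster's angle the reflected and refracted rays are perpendicular, so θ_t = 90° − θ_B = 90° − 43.78° = 46.22°.

θ_t ≈ 46.22°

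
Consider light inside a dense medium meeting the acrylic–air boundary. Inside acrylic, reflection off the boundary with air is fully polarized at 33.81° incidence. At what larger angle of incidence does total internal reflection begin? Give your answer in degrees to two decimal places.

θ_c ≈ 42.04°

tan θ_B = n₂/n₁ = tan 33.81° = 0.6697.
Total internal reflection: sin θ_c = n₂/n₁ = 0.6697.
θ_c = arcsin(0.6697) = 42.04°.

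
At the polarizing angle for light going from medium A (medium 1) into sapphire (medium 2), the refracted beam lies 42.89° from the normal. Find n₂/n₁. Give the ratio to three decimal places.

n₂/n₁ ≈ 1.077

θ_B + θ_t = 90°, so θ_B = 90° − 42.89° = 47.11°.
tan θ_B = n₂/n₁, so n₂/n₁ = tan 47.11° = 1.077.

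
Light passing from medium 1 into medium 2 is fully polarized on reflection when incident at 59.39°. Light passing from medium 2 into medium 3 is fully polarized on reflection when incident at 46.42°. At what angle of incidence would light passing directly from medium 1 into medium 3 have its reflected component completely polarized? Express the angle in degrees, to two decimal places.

θ_B ≈ 60.62°

tan θ_B(1→2) = n₂/n₁ = tan 59.39° = 1.6902.
tan θ_B(2→3) = n₃/n₂ = tan 46.42° = 1.0508.
n₃/n₁ = 1.7762. Then tan θ_B(1→3) = n₃/n₁, so θ_B(1→3) = arctan(1.7762) = 60.62°.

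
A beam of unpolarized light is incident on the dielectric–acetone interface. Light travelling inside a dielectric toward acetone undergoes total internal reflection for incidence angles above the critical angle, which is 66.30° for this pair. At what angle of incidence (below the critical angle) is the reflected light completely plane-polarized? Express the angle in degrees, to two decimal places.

θ_B ≈ 42.48°

At the critical angle sin θ_c = n₂/n₁, giving n₂/n₁ = sin 66.30° = 0.9157.
Then tan θ_B = n₂/n₁ = 0.9157, so θ_B = arctan 0.9157 = 42.48°.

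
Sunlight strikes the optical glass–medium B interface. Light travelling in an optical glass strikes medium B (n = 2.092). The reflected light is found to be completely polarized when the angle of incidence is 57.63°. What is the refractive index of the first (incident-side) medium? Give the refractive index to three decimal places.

Full polarization of the reflected beam means tan θ_B = n₂/n₁, where n₁ is the incident medium (an optical glass).
n₁ = n₂ / tan θ_B = 2.092 / tan 57.63° = 1.326.

n ≈ 1.326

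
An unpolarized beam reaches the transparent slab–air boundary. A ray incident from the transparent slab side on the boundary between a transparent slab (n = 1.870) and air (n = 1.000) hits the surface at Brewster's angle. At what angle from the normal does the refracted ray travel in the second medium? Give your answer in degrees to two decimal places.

θ_t ≈ 61.86°

First find Brewster's angle: tan θ_B = 1.000/1.870 = 0.5348, giving θ_B = 28.14°.
At Brewster's angle the reflected and refracted rays are perpendicular, so θ_t = 90° − θ_B = 90° − 28.14° = 61.86°.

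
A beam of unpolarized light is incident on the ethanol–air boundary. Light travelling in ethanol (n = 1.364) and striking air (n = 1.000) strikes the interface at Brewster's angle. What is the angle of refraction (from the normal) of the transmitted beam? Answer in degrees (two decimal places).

First find Brewster's angle: tan θ_B = 1.000/1.364 = 0.7331, giving θ_B = 36.25°.
Since θ_B + θ_t = 90° at Brewster incidence, θ_t = 90° − 36.25° = 53.75°.

θ_t ≈ 53.75°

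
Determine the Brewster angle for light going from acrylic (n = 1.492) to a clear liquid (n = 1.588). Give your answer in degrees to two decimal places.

θ_B ≈ 46.79°

Brewster's condition: tan θ_B = n₂/n₁ = 1.588/1.492 = 1.0643. Taking the arctangent, θ_B = 46.79°.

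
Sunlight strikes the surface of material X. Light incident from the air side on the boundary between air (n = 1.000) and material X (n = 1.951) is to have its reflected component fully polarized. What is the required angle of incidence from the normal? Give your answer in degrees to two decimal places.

θ_B ≈ 62.86°

Brewster's condition: tan θ_B = n₂/n₁ = 1.951/1.000 = 1.9510.
θ_B = arctan(1.9510) = 62.86°.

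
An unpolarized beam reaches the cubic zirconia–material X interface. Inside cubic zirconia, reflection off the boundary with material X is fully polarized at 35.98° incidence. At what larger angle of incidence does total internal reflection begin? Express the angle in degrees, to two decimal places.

n₂/n₁ = tan 35.98° = 0.7260; the critical angle satisfies sin θ_c = n₂/n₁.
θ_c = arcsin(0.7260) = 46.55°.

θ_c ≈ 46.55°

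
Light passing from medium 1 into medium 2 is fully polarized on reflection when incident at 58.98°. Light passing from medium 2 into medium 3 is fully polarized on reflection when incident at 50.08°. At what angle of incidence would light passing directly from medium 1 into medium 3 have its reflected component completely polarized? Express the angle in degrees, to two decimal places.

θ_B ≈ 63.29°

Each Brewster angle gives a ratio: n₂/n₁ = tan 58.98° = 1.6630, n₃/n₂ = tan 50.08° = 1.1951.
So n₃/n₁ = (n₂/n₁)(n₃/n₂) = 1.6630 × 1.1951 = 1.9875.
θ_B(1→3) = arctan(1.9875) = 63.29°.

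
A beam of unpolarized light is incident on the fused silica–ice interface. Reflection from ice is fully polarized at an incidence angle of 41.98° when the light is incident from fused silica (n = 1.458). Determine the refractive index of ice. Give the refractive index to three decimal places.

n ≈ 1.312

Full polarization of the reflected beam means tan θ_B = n₂/n₁, where n₁ is the incident medium (fused silica).
n₂ = n₁ tan θ_B = 1.458 × tan 41.98° = 1.312.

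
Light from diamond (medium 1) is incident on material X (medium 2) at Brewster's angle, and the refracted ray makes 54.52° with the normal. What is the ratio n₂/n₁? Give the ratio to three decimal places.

θ_B + θ_t = 90°, so θ_B = 90° − 54.52° = 35.48°.
Then n₂/n₁ = tan θ_B = tan 35.48° = 0.713.

n₂/n₁ ≈ 0.713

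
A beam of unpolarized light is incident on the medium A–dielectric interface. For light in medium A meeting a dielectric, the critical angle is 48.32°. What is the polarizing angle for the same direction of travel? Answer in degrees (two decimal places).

θ_B ≈ 36.75°

sin θ_c = n₂/n₁, so n₂/n₁ = sin 48.32° = 0.7469.
Brewster: tan θ_B = n₂/n₁ = 0.7469.
θ_B = arctan(0.7469) = 36.75°.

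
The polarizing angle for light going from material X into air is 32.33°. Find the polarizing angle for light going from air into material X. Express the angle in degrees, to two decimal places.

The two Brewster angles are complementary: θ_B' = 90° − θ_B = 90° − 32.33° = 57.67°.

θ_B' ≈ 57.67°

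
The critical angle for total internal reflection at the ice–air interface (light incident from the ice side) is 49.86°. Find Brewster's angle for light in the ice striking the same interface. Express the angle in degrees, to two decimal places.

θ_B ≈ 37.40°

At the critical angle sin θ_c = n₂/n₁, giving n₂/n₁ = sin 49.86° = 0.7645.
Then tan θ_B = n₂/n₁ = 0.7645, so θ_B = arctan 0.7645 = 37.40°.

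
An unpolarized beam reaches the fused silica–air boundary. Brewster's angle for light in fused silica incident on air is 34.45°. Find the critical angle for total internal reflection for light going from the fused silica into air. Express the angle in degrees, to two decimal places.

θ_c ≈ 43.31°

From Brewster, n₂/n₁ = tan θ_B = tan 34.45° = 0.6860.
Then sin θ_c = n₂/n₁ = 0.6860, so θ_c = arcsin 0.6860 = 43.31°.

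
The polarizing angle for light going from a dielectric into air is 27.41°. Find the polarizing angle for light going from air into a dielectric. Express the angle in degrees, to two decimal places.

θ_B' ≈ 62.59°

Reversing the direction swaps n₁ and n₂, so tan θ_B' = 1/tan θ_B and θ_B' = 90° − θ_B.
Hence θ_B' = 90° − 27.41° = 62.59°.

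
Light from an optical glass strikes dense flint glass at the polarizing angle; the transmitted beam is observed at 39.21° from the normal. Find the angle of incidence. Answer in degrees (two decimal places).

θ_B ≈ 50.79°

At Brewster's angle the reflected and refracted rays are perpendicular, so θ_B + θ_t = 90°.
θ_B = 90° − 39.21° = 50.79°.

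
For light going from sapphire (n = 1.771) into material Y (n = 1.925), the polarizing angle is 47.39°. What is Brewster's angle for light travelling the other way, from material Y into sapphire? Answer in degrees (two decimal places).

θ_B' ≈ 42.61°

The two Brewster angles are complementary: θ_B' = 90° − θ_B = 90° − 47.39° = 42.61°.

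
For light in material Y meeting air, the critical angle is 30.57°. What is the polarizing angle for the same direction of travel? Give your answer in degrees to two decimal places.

θ_B ≈ 26.96°

sin θ_c = n₂/n₁, so n₂/n₁ = sin 30.57° = 0.5086.
Brewster: tan θ_B = n₂/n₁ = 0.5086.
θ_B = arctan(0.5086) = 26.96°.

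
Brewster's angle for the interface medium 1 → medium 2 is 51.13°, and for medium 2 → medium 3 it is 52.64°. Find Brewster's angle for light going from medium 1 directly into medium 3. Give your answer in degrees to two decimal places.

θ_B ≈ 58.39°

n₂/n₁ = tan 51.13° = 1.2406 and n₃/n₂ = tan 52.64° = 1.3098.
n₃/n₁ = 1.6250. Then tan θ_B(1→3) = n₃/n₁, so θ_B(1→3) = arctan(1.6250) = 58.39°.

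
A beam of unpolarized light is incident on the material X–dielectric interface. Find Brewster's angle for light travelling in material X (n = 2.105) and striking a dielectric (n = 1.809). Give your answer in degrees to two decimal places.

θ_B ≈ 40.68°

tan θ_B = n₂/n₁ = 1.809/2.105 = 0.8594.
So θ_B = arctan 0.8594 = 40.68°.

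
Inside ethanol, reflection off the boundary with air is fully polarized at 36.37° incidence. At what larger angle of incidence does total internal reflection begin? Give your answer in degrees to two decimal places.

θ_c ≈ 47.43°

From Brewster, n₂/n₁ = tan θ_B = tan 36.37° = 0.7365.
Then sin θ_c = n₂/n₁ = 0.7365, so θ_c = arcsin 0.7365 = 47.43°.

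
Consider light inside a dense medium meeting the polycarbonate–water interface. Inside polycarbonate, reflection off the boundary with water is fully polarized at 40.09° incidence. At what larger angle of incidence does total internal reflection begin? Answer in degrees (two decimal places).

tan θ_B = n₂/n₁ = tan 40.09° = 0.8418.
Total internal reflection: sin θ_c = n₂/n₁ = 0.8418.
θ_c = arcsin(0.8418) = 57.33°.

θ_c ≈ 57.33°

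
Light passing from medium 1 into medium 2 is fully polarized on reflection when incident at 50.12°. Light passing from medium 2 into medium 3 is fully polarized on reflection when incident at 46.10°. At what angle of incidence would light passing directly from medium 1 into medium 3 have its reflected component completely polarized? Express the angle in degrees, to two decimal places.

θ_B ≈ 51.20°

n₂/n₁ = tan 50.12° = 1.1968 and n₃/n₂ = tan 46.10° = 1.0392.
Multiplying, n₃/n₁ = 1.1968 × 1.0392 = 1.2437, and θ_B(1→3) = arctan 1.2437 = 51.20°.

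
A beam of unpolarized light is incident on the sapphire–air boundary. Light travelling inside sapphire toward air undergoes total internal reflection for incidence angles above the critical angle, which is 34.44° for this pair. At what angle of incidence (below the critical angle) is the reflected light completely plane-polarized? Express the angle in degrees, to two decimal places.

θ_B ≈ 29.49°

n₂/n₁ = sin θ_c = sin 34.44° = 0.5655.
tan θ_B equals the same ratio, so θ_B = arctan(0.5655) = 29.49°.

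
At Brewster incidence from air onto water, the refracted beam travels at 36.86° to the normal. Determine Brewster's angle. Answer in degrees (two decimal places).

θ_B ≈ 53.14°

At Brewster's angle the reflected and refracted rays are perpendicular, so θ_B + θ_t = 90°.
θ_B = 90° − 36.86° = 53.14°.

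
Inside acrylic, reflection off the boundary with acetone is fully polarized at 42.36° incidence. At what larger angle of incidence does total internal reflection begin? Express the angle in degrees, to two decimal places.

tan θ_B = n₂/n₁ = tan 42.36° = 0.9118.
Total internal reflection: sin θ_c = n₂/n₁ = 0.9118.
θ_c = arcsin(0.9118) = 65.76°.

θ_c ≈ 65.76°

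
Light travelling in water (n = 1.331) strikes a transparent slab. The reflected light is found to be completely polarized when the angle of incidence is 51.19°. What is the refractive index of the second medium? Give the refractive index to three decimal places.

Full polarization of the reflected beam means tan θ_B = n₂/n₁, where n₁ is the incident medium (water).
n₂ = n₁ tan θ_B = 1.331 × tan 51.19° = 1.655.

n ≈ 1.655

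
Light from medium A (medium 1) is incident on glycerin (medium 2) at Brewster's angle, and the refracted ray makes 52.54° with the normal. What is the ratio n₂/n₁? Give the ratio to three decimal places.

n₂/n₁ ≈ 0.766

θ_B + θ_t = 90°, so θ_B = 90° − 52.54° = 37.46°.
tan θ_B = n₂/n₁, so n₂/n₁ = tan 37.46° = 0.766.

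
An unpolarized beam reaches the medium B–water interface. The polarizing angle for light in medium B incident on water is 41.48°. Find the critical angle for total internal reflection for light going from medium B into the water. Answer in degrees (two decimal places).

θ_c ≈ 62.14°

n₂/n₁ = tan 41.48° = 0.8841; the critical angle satisfies sin θ_c = n₂/n₁.
θ_c = arcsin(0.8841) = 62.14°.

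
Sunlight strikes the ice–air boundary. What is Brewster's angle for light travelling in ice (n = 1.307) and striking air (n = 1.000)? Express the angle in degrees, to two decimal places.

Brewster's condition: tan θ_B = n₂/n₁ = 1.000/1.307 = 0.7651. Taking the arctangent, θ_B = 37.42°.

θ_B ≈ 37.42°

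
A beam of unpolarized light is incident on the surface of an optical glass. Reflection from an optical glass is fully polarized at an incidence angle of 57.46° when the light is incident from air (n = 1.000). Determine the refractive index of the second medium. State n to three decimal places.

n ≈ 1.567

At Brewster's angle, tan θ_B = n₂/n₁ with n₁ on the incident side (air) and n₂ on the transmitted side (an optical glass).
n₂ = n₁ tan θ_B = 1.000 × tan 57.46° = 1.567.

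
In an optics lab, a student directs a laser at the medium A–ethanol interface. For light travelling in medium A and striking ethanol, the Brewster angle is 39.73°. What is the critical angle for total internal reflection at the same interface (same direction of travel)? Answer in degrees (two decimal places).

θ_c ≈ 56.21°

tan θ_B = n₂/n₁ = tan 39.73° = 0.8311.
Total internal reflection: sin θ_c = n₂/n₁ = 0.8311.
θ_c = arcsin(0.8311) = 56.21°.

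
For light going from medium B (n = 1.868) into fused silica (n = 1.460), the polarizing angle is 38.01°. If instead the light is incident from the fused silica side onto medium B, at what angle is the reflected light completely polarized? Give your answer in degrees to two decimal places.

The two Brewster angles are complementary: θ_B' = 90° − θ_B = 90° − 38.01° = 51.99°.

θ_B' ≈ 51.99°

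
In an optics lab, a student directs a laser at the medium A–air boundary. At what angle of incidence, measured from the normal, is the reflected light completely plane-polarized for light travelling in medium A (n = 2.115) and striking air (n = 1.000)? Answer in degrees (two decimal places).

At Brewster's angle the reflected and refracted rays are perpendicular, which with Snell's law gives tan θ_B = n₂/n₁.
Here n₂/n₁ = 1.000/2.115 = 0.4728, and Brewster's law gives tan θ_B = n₂/n₁.
θ_B = arctan(0.4728) = 25.31°.

θ_B ≈ 25.31°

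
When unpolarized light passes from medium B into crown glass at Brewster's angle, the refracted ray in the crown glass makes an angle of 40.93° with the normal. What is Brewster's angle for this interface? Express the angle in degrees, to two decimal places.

θ_B ≈ 49.07°

Brewster's condition makes the reflected and refracted beams perpendicular: θ_B + θ_t = 90°.
θ_B = 90° − 40.93° = 49.07°.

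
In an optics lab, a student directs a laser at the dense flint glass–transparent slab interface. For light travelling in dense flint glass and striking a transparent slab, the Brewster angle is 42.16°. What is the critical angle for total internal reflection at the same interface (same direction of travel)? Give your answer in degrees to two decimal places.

θ_c ≈ 64.89°

tan θ_B = n₂/n₁ = tan 42.16° = 0.9055.
Total internal reflection: sin θ_c = n₂/n₁ = 0.9055.
θ_c = arcsin(0.9055) = 64.89°.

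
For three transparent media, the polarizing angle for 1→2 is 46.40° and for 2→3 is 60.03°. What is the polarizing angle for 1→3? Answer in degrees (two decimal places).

θ_B ≈ 61.23°

n₂/n₁ = tan 46.40° = 1.0501 and n₃/n₂ = tan 60.03° = 1.7341.
n₃/n₁ = 1.8210. Then tan θ_B(1→3) = n₃/n₁, so θ_B(1→3) = arctan(1.8210) = 61.23°.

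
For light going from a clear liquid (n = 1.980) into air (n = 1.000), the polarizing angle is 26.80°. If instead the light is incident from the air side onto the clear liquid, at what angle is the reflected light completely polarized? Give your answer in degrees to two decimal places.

θ_B' ≈ 63.20°

Reversing the direction swaps n₁ and n₂, so tan θ_B' = 1/tan θ_B and θ_B' = 90° − θ_B.
Hence θ_B' = 90° − 26.80° = 63.20°.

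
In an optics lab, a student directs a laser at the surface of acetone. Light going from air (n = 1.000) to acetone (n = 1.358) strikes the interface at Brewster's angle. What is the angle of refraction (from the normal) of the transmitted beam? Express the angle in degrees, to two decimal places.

θ_t ≈ 36.37°

θ_B = arctan(n₂/n₁) = arctan(1.358/1.000) = 53.63°.
Since θ_B + θ_t = 90° at Brewster incidence, θ_t = 90° − 53.63° = 36.37°.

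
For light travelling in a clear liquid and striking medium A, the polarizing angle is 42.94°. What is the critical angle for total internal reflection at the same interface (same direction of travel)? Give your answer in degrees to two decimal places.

tan θ_B = n₂/n₁ = tan 42.94° = 0.9306.
Total internal reflection: sin θ_c = n₂/n₁ = 0.9306.
θ_c = arcsin(0.9306) = 68.52°.

θ_c ≈ 68.52°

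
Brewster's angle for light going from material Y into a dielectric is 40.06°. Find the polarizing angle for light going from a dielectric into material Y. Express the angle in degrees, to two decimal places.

θ_B' ≈ 49.94°

Reversing the direction swaps n₁ and n₂, so tan θ_B' = 1/tan θ_B and θ_B' = 90° − θ_B.
Hence θ_B' = 90° − 40.06° = 49.94°.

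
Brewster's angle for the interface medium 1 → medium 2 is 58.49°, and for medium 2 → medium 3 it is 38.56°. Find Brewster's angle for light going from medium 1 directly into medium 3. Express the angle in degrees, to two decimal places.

tan θ_B(1→2) = n₂/n₁ = tan 58.49° = 1.6312.
tan θ_B(2→3) = n₃/n₂ = tan 38.56° = 0.7971.
Multiplying, n₃/n₁ = 1.6312 × 0.7971 = 1.3003, and θ_B(1→3) = arctan 1.3003 = 52.44°.

θ_B ≈ 52.44°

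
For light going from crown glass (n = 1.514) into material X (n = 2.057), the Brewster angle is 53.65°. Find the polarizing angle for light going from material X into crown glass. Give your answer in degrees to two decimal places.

tan θ_B' = n₁/n₂ = 1/tan θ_B, so θ_B' = 90° − θ_B.
θ_B' = 90° − 53.65° = 36.35°.

θ_B' ≈ 36.35°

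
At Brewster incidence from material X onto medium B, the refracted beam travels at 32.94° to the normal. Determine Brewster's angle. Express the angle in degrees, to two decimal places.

At Brewster's angle the reflected and refracted rays are perpendicular, so θ_B + θ_t = 90°.
So θ_B = 90° − θ_t = 90° − 32.94° = 57.06°.

θ_B ≈ 57.06°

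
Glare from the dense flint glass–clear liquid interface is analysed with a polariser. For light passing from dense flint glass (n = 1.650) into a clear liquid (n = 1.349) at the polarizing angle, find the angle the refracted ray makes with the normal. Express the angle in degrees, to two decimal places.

θ_t ≈ 50.73°

θ_B = arctan(n₂/n₁) = arctan(1.349/1.650) = 39.27°.
Since θ_B + θ_t = 90° at Brewster incidence, θ_t = 90° − 39.27° = 50.73°.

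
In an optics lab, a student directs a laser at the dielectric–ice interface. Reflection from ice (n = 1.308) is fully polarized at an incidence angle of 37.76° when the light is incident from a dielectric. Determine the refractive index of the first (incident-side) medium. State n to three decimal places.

n ≈ 1.689

At the polarizing angle, tan θ_B = n₂/n₁ with n₁ on the incident side (a dielectric) and n₂ on the transmitted side (ice).
n₁ = n₂ / tan θ_B = 1.308 / tan 37.76° = 1.689.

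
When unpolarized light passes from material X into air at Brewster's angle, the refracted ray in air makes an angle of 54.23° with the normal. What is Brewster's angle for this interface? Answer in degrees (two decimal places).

θ_B ≈ 35.77°

Since the reflected and refracted rays are at right angles at the polarizing angle, θ_B + θ_t = 90°.
So θ_B = 90° − θ_t = 90° − 54.23° = 35.77°.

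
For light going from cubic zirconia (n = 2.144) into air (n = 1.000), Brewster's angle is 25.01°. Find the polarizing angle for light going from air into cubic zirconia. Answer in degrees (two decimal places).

Reversing the direction swaps n₁ and n₂, so tan θ_B' = 1/tan θ_B and θ_B' = 90° − θ_B.
Hence θ_B' = 90° − 25.01° = 64.99°.

θ_B' ≈ 64.99°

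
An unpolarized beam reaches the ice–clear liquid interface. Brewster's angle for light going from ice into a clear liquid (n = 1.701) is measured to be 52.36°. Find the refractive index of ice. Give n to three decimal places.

n ≈ 1.312

At Brewster's angle, tan θ_B = n₂/n₁ with n₁ on the incident side (ice) and n₂ on the transmitted side (a clear liquid).
n₁ = n₂ / tan θ_B = 1.701 / tan 52.36° = 1.312.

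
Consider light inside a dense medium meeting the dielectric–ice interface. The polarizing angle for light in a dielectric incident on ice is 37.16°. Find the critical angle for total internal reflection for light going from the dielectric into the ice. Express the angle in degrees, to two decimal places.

θ_c ≈ 49.28°

tan θ_B = n₂/n₁ = tan 37.16° = 0.7579.
Total internal reflection: sin θ_c = n₂/n₁ = 0.7579.
θ_c = arcsin(0.7579) = 49.28°.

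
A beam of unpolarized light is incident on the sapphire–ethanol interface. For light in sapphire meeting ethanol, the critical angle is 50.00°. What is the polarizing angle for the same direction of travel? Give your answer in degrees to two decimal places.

sin θ_c = n₂/n₁, so n₂/n₁ = sin 50.00° = 0.7660.
Brewster: tan θ_B = n₂/n₁ = 0.7660.
θ_B = arctan(0.7660) = 37.45°.

θ_B ≈ 37.45°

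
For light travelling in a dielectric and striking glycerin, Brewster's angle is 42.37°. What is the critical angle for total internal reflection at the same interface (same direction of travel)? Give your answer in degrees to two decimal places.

From Brewster, n₂/n₁ = tan θ_B = tan 42.37° = 0.9122.
Then sin θ_c = n₂/n₁ = 0.9122, so θ_c = arcsin 0.9122 = 65.81°.

θ_c ≈ 65.81°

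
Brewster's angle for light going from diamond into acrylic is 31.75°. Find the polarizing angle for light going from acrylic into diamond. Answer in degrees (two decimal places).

θ_B' ≈ 58.25°

tan θ_B' = n₁/n₂ = 1/tan θ_B, so θ_B' = 90° − θ_B.
θ_B' = 90° − 31.75° = 58.25°.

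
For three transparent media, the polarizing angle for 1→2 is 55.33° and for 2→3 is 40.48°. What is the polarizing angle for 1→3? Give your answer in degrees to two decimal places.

θ_B ≈ 50.98°

Each Brewster angle gives a ratio: n₂/n₁ = tan 55.33° = 1.4458, n₃/n₂ = tan 40.48° = 0.8535.
n₃/n₁ = 1.2340. Then tan θ_B(1→3) = n₃/n₁, so θ_B(1→3) = arctan(1.2340) = 50.98°.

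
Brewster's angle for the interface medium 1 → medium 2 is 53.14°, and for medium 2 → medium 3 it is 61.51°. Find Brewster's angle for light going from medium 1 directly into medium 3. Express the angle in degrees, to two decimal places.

θ_B ≈ 67.86°

Each Brewster angle gives a ratio: n₂/n₁ = tan 53.14° = 1.3338, n₃/n₂ = tan 61.51° = 1.8425.
n₃/n₁ = 2.4576. Then tan θ_B(1→3) = n₃/n₁, so θ_B(1→3) = arctan(2.4576) = 67.86°.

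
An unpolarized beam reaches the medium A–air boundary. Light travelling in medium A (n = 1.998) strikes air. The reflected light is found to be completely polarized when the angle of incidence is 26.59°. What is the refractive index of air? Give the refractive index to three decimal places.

Brewster's law: tan θ_B = n₂/n₁ (light incident in medium A, refracted into air).
n₂ = n₁ tan θ_B = 1.998 × tan 26.59° = 1.000.

n ≈ 1.000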